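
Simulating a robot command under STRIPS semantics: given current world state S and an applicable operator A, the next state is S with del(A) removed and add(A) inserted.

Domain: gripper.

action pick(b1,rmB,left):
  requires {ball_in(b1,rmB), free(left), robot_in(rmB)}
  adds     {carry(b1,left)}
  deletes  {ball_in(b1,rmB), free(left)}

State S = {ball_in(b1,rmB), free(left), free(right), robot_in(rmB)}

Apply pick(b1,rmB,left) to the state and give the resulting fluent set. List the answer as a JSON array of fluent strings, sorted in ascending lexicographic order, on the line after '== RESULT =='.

Compute (S \ del) ∪ add:
  pre ⊆ S: {ball_in(b1,rmB), free(left), robot_in(rmB)} ⊆ S  — applicable
  S \ del = {free(right), robot_in(rmB)}
  ∪ add   = {carry(b1,left), free(right), robot_in(rmB)}

== RESULT ==
["carry(b1,left)", "free(right)", "robot_in(rmB)"]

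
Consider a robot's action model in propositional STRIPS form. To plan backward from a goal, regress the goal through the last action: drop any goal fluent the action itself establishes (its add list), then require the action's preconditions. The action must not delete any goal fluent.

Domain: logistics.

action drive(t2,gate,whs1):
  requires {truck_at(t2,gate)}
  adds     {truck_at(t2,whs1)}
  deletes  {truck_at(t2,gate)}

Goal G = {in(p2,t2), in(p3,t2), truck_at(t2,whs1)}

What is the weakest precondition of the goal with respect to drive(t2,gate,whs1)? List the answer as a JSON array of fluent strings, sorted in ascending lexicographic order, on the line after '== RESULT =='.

Compute (G \ add) ∪ pre:
  G ∩ del = {}  (empty — regression defined)
  G \ add = {in(p2,t2), in(p3,t2), truck_at(t2,whs1)} \ {truck_at(t2,whs1)} = {in(p2,t2), in(p3,t2)}
  ∪ pre   = {in(p2,t2), in(p3,t2)} ∪ {truck_at(t2,gate)}
          = {in(p2,t2), in(p3,t2), truck_at(t2,gate)}

== RESULT ==
["in(p2,t2)", "in(p3,t2)", "truck_at(t2,gate)"]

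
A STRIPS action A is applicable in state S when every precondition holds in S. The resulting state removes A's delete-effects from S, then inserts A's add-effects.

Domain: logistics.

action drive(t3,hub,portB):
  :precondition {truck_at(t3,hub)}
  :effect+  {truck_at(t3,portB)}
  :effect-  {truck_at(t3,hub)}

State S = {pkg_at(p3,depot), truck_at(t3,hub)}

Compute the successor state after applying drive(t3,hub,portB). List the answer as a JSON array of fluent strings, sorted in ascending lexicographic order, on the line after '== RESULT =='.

Compute (S \ del) ∪ add:
  pre ⊆ S: {truck_at(t3,hub)} ⊆ S  — applicable
  S \ del = {pkg_at(p3,depot)}
  ∪ add   = {pkg_at(p3,depot), truck_at(t3,portB)}

== RESULT ==
["pkg_at(p3,depot)", "truck_at(t3,portB)"]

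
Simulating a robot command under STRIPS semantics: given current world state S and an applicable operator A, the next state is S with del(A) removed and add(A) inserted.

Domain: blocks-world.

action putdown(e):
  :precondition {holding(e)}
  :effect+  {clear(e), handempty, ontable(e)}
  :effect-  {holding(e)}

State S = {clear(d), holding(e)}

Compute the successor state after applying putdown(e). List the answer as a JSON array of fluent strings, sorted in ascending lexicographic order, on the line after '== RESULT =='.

Compute (S \ del) ∪ add:
  pre ⊆ S: {holding(e)} ⊆ S  — applicable
  S \ del = {clear(d)}
  ∪ add   = {clear(d), clear(e), handempty, ontable(e)}

== RESULT ==
["clear(d)", "clear(e)", "handempty", "ontable(e)"]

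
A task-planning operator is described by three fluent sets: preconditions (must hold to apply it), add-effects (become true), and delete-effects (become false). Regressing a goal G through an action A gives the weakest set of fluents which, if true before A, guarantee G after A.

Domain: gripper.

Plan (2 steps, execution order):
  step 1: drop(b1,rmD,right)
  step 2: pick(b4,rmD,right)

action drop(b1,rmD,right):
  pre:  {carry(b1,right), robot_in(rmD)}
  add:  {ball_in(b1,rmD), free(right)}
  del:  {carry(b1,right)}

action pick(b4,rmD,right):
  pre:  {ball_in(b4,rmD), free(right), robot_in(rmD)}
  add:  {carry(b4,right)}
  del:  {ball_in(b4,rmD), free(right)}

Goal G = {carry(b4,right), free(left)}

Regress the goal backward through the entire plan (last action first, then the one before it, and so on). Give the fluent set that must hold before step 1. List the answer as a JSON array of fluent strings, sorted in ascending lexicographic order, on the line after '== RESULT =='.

Regress step by step:
  through step 2 (pick(b4,rmD,right)): drop {carry(b4,right)}, keep {free(left)}, require {ball_in(b4,rmD), free(right), robot_in(rmD)}
    → {ball_in(b4,rmD), free(left), free(right), robot_in(rmD)}
  through step 1 (drop(b1,rmD,right)): drop {free(right)}, keep {ball_in(b4,rmD), free(left), robot_in(rmD)}, require {carry(b1,right), robot_in(rmD)}
    → {ball_in(b4,rmD), carry(b1,right), free(left), robot_in(rmD)}

== RESULT ==
["ball_in(b4,rmD)", "carry(b1,right)", "free(left)", "robot_in(rmD)"]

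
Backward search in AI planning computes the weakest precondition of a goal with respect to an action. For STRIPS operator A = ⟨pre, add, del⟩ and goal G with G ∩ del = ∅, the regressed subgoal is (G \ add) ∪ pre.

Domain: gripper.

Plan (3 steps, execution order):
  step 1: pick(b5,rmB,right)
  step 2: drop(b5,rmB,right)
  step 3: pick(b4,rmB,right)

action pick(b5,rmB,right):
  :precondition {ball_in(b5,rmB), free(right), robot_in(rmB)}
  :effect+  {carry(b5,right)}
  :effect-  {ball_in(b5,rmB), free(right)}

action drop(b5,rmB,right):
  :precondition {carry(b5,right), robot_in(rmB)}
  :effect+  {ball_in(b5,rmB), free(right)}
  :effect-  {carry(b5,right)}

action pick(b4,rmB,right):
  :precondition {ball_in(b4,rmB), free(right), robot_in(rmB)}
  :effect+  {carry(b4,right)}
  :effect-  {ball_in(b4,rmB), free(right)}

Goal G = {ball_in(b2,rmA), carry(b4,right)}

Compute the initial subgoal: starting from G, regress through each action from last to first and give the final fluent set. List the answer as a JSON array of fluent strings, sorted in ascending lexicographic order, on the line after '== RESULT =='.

Regress step by step:
  through step 3 (pick(b4,rmB,right)): drop {carry(b4,right)}, keep {ball_in(b2,rmA)}, require {ball_in(b4,rmB), free(right), robot_in(rmB)}
    → {ball_in(b2,rmA), ball_in(b4,rmB), free(right), robot_in(rmB)}
  through step 2 (drop(b5,rmB,right)): drop {free(right)}, keep {ball_in(b2,rmA), ball_in(b4,rmB), robot_in(rmB)}, require {carry(b5,right), robot_in(rmB)}
    → {ball_in(b2,rmA), ball_in(b4,rmB), carry(b5,right), robot_in(rmB)}
  through step 1 (pick(b5,rmB,right)): drop {carry(b5,right)}, keep {ball_in(b2,rmA), ball_in(b4,rmB), robot_in(rmB)}, require {ball_in(b5,rmB), free(right), robot_in(rmB)}
    → {ball_in(b2,rmA), ball_in(b4,rmB), ball_in(b5,rmB), free(right), robot_in(rmB)}

== RESULT ==
["ball_in(b2,rmA)", "ball_in(b4,rmB)", "ball_in(b5,rmB)", "free(right)", "robot_in(rmB)"]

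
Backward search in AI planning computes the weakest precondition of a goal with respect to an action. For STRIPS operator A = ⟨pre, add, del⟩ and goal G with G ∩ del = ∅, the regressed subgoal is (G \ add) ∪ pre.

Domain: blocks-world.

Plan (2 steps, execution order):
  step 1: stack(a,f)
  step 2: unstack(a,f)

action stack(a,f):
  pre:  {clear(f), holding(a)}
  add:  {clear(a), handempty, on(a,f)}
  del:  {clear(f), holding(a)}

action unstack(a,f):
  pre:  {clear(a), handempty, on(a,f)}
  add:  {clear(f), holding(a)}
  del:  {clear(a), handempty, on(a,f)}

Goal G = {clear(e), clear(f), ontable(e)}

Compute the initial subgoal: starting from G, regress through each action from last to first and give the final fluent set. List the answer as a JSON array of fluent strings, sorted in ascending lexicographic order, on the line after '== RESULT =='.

Work backward from the goal:
  through step 2 (unstack(a,f)): drop {clear(f)}, keep {clear(e), ontable(e)}, require {clear(a), handempty, on(a,f)}
    → {clear(a), clear(e), handempty, on(a,f), ontable(e)}
  through step 1 (stack(a,f)): drop {clear(a), handempty, on(a,f)}, keep {clear(e), ontable(e)}, require {clear(f), holding(a)}
    → {clear(e), clear(f), holding(a), ontable(e)}

== RESULT ==
["clear(e)", "clear(f)", "holding(a)", "ontable(e)"]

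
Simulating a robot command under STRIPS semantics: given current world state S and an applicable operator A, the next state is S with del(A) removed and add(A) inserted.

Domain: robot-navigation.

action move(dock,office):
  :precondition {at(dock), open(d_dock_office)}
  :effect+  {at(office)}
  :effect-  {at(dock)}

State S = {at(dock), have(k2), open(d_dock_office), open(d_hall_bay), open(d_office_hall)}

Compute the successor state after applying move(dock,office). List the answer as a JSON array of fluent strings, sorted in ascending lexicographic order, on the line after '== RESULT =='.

Compute (S \ del) ∪ add:
  pre ⊆ S: {at(dock), open(d_dock_office)} ⊆ S  — applicable
  S \ del = {have(k2), open(d_dock_office), open(d_hall_bay), open(d_office_hall)}
  ∪ add   = {at(office), have(k2), open(d_dock_office), open(d_hall_bay), open(d_office_hall)}

== RESULT ==
["at(office)", "have(k2)", "open(d_dock_office)", "open(d_hall_bay)", "open(d_office_hall)"]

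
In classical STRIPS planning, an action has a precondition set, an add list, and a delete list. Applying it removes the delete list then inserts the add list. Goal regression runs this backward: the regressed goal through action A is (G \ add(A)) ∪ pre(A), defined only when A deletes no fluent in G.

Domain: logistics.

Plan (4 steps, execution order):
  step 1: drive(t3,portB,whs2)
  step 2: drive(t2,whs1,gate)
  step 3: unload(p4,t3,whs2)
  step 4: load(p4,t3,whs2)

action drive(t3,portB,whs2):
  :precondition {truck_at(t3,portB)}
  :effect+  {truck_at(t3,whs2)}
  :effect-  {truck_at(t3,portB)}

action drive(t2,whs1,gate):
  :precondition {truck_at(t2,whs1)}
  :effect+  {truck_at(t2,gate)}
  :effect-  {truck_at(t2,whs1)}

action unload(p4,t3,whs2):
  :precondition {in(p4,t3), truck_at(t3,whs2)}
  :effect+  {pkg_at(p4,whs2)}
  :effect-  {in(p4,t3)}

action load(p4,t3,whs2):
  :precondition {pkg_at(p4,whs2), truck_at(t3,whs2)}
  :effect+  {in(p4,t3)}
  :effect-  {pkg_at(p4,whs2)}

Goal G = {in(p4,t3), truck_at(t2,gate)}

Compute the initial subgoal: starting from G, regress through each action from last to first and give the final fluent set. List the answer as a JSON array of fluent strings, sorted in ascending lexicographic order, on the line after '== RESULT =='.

Regress step by step:
  through step 4 (load(p4,t3,whs2)): drop {in(p4,t3)}, keep {truck_at(t2,gate)}, require {pkg_at(p4,whs2), truck_at(t3,whs2)}
    → {pkg_at(p4,whs2), truck_at(t2,gate), truck_at(t3,whs2)}
  through step 3 (unload(p4,t3,whs2)): drop {pkg_at(p4,whs2)}, keep {truck_at(t2,gate), truck_at(t3,whs2)}, require {in(p4,t3), truck_at(t3,whs2)}
    → {in(p4,t3), truck_at(t2,gate), truck_at(t3,whs2)}
  through step 2 (drive(t2,whs1,gate)): drop {truck_at(t2,gate)}, keep {in(p4,t3), truck_at(t3,whs2)}, require {truck_at(t2,whs1)}
    → {in(p4,t3), truck_at(t2,whs1), truck_at(t3,whs2)}
  through step 1 (drive(t3,portB,whs2)): drop {truck_at(t3,whs2)}, keep {in(p4,t3), truck_at(t2,whs1)}, require {truck_at(t3,portB)}
    → {in(p4,t3), truck_at(t2,whs1), truck_at(t3,portB)}

== RESULT ==
["in(p4,t3)", "truck_at(t2,whs1)", "truck_at(t3,portB)"]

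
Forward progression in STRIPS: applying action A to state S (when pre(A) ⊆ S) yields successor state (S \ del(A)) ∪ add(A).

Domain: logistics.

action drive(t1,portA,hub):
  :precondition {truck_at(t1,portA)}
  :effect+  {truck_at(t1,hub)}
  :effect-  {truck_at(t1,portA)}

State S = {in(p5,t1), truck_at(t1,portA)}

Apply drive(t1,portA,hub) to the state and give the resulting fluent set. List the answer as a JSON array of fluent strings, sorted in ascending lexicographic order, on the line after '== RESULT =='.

Compute (S \ del) ∪ add:
  pre ⊆ S: {truck_at(t1,portA)} ⊆ S  — applicable
  S \ del = {in(p5,t1)}
  ∪ add   = {in(p5,t1), truck_at(t1,hub)}

== RESULT ==
["in(p5,t1)", "truck_at(t1,hub)"]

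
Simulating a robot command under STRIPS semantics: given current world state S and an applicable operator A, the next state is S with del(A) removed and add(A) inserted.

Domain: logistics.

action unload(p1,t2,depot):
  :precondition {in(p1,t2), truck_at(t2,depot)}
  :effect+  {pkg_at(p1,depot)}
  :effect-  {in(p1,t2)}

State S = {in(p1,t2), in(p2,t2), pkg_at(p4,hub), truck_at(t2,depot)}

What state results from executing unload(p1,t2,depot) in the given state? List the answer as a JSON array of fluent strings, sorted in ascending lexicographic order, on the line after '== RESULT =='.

Progress:
  pre ⊆ S: {in(p1,t2), truck_at(t2,depot)} ⊆ S  — applicable
  S \ del = {in(p2,t2), pkg_at(p4,hub), truck_at(t2,depot)}
  ∪ add   = {in(p2,t2), pkg_at(p1,depot), pkg_at(p4,hub), truck_at(t2,depot)}

== RESULT ==
["in(p2,t2)", "pkg_at(p1,depot)", "pkg_at(p4,hub)", "truck_at(t2,depot)"]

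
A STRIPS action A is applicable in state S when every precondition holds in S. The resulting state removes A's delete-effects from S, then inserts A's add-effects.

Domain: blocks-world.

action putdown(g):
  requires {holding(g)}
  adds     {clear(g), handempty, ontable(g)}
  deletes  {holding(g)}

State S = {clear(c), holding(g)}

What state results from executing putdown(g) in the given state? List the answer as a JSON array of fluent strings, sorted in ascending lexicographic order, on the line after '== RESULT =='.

Compute (S \ del) ∪ add:
  pre ⊆ S: {holding(g)} ⊆ S  — applicable
  S \ del = {clear(c)}
  ∪ add   = {clear(c), clear(g), handempty, ontable(g)}

== RESULT ==
["clear(c)", "clear(g)", "handempty", "ontable(g)"]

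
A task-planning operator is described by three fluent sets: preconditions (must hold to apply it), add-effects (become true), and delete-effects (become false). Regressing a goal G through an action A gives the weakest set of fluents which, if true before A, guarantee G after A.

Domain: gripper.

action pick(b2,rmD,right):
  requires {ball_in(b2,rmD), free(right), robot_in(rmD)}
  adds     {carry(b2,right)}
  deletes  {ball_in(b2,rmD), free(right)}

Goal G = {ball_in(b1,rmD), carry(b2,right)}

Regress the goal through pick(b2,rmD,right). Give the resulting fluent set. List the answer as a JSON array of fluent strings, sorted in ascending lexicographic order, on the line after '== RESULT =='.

Compute (G \ add) ∪ pre:
  G ∩ del = {}  (empty — regression defined)
  G \ add = {ball_in(b1,rmD), carry(b2,right)} \ {carry(b2,right)} = {ball_in(b1,rmD)}
  ∪ pre   = {ball_in(b1,rmD)} ∪ {ball_in(b2,rmD), free(right), robot_in(rmD)}
          = {ball_in(b1,rmD), ball_in(b2,rmD), free(right), robot_in(rmD)}

== RESULT ==
["ball_in(b1,rmD)", "ball_in(b2,rmD)", "free(right)", "robot_in(rmD)"]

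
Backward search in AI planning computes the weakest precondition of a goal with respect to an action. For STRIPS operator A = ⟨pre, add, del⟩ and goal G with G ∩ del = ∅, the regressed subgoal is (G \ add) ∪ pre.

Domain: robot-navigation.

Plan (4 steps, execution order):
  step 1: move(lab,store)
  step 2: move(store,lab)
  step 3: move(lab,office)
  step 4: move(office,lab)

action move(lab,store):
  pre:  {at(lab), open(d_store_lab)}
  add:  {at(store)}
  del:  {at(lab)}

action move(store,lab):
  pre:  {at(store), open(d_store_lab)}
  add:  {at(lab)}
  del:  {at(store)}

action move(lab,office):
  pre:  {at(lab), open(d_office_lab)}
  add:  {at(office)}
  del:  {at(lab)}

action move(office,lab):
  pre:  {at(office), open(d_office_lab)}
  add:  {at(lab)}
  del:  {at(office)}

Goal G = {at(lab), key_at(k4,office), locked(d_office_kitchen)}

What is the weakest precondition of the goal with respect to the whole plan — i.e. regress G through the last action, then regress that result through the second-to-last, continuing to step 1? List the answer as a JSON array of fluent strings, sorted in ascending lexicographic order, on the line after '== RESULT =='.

Work backward from the goal:
  through step 4 (move(office,lab)): drop {at(lab)}, keep {key_at(k4,office), locked(d_office_kitchen)}, require {at(office), open(d_office_lab)}
    → {at(office), key_at(k4,office), locked(d_office_kitchen), open(d_office_lab)}
  through step 3 (move(lab,office)): drop {at(office)}, keep {key_at(k4,office), locked(d_office_kitchen), open(d_office_lab)}, require {at(lab), open(d_office_lab)}
    → {at(lab), key_at(k4,office), locked(d_office_kitchen), open(d_office_lab)}
  through step 2 (move(store,lab)): drop {at(lab)}, keep {key_at(k4,office), locked(d_office_kitchen), open(d_office_lab)}, require {at(store), open(d_store_lab)}
    → {at(store), key_at(k4,office), locked(d_office_kitchen), open(d_office_lab), open(d_store_lab)}
  through step 1 (move(lab,store)): drop {at(store)}, keep {key_at(k4,office), locked(d_office_kitchen), open(d_office_lab), open(d_store_lab)}, require {at(lab), open(d_store_lab)}
    → {at(lab), key_at(k4,office), locked(d_office_kitchen), open(d_office_lab), open(d_store_lab)}

== RESULT ==
["at(lab)", "key_at(k4,office)", "locked(d_office_kitchen)", "open(d_office_lab)", "open(d_store_lab)"]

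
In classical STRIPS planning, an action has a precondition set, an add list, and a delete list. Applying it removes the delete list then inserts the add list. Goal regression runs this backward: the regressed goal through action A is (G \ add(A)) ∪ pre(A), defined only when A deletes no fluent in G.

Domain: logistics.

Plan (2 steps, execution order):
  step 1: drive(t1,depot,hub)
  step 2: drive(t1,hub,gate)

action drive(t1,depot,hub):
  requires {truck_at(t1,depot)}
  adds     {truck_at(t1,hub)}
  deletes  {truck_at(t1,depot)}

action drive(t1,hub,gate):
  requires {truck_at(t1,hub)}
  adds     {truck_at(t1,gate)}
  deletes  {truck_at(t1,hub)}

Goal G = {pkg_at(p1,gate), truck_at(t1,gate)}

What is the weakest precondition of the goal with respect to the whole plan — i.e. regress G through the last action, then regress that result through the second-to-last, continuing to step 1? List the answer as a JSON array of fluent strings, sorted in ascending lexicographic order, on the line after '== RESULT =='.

Work backward from the goal:
  through step 2 (drive(t1,hub,gate)): drop {truck_at(t1,gate)}, keep {pkg_at(p1,gate)}, require {truck_at(t1,hub)}
    → {pkg_at(p1,gate), truck_at(t1,hub)}
  through step 1 (drive(t1,depot,hub)): drop {truck_at(t1,hub)}, keep {pkg_at(p1,gate)}, require {truck_at(t1,depot)}
    → {pkg_at(p1,gate), truck_at(t1,depot)}

== RESULT ==
["pkg_at(p1,gate)", "truck_at(t1,depot)"]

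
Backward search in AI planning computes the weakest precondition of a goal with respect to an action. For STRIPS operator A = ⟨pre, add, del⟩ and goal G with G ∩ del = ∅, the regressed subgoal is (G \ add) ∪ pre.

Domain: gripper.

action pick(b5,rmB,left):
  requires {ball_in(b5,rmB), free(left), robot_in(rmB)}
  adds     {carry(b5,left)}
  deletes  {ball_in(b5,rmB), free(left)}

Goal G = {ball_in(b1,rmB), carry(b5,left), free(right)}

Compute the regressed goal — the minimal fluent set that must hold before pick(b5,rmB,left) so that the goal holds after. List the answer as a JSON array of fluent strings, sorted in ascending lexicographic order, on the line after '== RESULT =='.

Compute (G \ add) ∪ pre:
  G ∩ del = {}  (empty — regression defined)
  G \ add = {ball_in(b1,rmB), carry(b5,left), free(right)} \ {carry(b5,left)} = {ball_in(b1,rmB), free(right)}
  ∪ pre   = {ball_in(b1,rmB), free(right)} ∪ {ball_in(b5,rmB), free(left), robot_in(rmB)}
          = {ball_in(b1,rmB), ball_in(b5,rmB), free(left), free(right), robot_in(rmB)}

== RESULT ==
["ball_in(b1,rmB)", "ball_in(b5,rmB)", "free(left)", "free(right)", "robot_in(rmB)"]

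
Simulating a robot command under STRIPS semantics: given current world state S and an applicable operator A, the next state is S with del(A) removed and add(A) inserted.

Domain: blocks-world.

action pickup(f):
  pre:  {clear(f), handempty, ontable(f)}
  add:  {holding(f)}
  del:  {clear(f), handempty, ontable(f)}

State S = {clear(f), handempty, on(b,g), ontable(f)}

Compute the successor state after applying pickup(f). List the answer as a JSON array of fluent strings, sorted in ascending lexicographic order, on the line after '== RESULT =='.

Compute (S \ del) ∪ add:
  pre ⊆ S: {clear(f), handempty, ontable(f)} ⊆ S  — applicable
  S \ del = {on(b,g)}
  ∪ add   = {holding(f), on(b,g)}

== RESULT ==
["holding(f)", "on(b,g)"]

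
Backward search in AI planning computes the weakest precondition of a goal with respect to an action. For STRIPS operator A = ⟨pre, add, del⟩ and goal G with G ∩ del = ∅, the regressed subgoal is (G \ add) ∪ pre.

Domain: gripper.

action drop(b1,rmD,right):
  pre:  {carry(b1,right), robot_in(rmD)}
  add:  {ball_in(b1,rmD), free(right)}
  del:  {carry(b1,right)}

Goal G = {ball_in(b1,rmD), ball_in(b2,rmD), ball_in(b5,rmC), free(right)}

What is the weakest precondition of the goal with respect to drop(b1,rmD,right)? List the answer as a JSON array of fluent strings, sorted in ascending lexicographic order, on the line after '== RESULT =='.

Regress:
  G ∩ del = {}  (empty — regression defined)
  G \ add = {ball_in(b1,rmD), ball_in(b2,rmD), ball_in(b5,rmC), free(right)} \ {ball_in(b1,rmD), free(right)} = {ball_in(b2,rmD), ball_in(b5,rmC)}
  ∪ pre   = {ball_in(b2,rmD), ball_in(b5,rmC)} ∪ {carry(b1,right), robot_in(rmD)}
          = {ball_in(b2,rmD), ball_in(b5,rmC), carry(b1,right), robot_in(rmD)}

== RESULT ==
["ball_in(b2,rmD)", "ball_in(b5,rmC)", "carry(b1,right)", "robot_in(rmD)"]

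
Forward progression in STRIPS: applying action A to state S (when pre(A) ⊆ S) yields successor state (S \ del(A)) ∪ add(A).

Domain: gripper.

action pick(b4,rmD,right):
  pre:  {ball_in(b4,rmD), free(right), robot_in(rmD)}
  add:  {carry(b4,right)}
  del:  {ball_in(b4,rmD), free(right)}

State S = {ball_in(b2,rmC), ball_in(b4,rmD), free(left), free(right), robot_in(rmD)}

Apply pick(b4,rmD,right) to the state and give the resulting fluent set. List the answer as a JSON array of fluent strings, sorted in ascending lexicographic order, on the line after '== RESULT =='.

Progress:
  pre ⊆ S: {ball_in(b4,rmD), free(right), robot_in(rmD)} ⊆ S  — applicable
  S \ del = {ball_in(b2,rmC), free(left), robot_in(rmD)}
  ∪ add   = {ball_in(b2,rmC), carry(b4,right), free(left), robot_in(rmD)}

== RESULT ==
["ball_in(b2,rmC)", "carry(b4,right)", "free(left)", "robot_in(rmD)"]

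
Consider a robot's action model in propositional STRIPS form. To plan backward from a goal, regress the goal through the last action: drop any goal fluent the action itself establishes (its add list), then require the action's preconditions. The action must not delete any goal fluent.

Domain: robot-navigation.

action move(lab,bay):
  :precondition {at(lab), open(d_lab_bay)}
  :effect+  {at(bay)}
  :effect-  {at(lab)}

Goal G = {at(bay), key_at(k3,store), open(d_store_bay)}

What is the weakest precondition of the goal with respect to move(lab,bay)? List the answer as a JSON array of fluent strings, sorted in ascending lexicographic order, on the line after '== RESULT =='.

Regress:
  G ∩ del = {}  (empty — regression defined)
  G \ add = {at(bay), key_at(k3,store), open(d_store_bay)} \ {at(bay)} = {key_at(k3,store), open(d_store_bay)}
  ∪ pre   = {key_at(k3,store), open(d_store_bay)} ∪ {at(lab), open(d_lab_bay)}
          = {at(lab), key_at(k3,store), open(d_lab_bay), open(d_store_bay)}

== RESULT ==
["at(lab)", "key_at(k3,store)", "open(d_lab_bay)", "open(d_store_bay)"]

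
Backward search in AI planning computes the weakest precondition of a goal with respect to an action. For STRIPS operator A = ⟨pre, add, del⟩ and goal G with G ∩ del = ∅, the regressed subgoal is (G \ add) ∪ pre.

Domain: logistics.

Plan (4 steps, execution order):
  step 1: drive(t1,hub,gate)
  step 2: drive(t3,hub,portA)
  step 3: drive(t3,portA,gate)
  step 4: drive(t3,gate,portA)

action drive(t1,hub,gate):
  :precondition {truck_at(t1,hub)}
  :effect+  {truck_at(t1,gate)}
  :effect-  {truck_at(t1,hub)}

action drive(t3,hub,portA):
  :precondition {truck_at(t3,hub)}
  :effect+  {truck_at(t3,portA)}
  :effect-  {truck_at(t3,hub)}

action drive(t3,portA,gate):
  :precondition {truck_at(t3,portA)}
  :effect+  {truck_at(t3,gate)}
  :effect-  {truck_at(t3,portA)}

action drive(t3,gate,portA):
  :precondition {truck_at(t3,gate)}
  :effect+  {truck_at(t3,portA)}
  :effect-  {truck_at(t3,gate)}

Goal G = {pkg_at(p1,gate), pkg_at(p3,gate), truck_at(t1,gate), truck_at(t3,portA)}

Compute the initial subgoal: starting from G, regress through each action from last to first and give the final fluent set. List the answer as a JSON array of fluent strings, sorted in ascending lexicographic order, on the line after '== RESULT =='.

Regress step by step:
  through step 4 (drive(t3,gate,portA)): drop {truck_at(t3,portA)}, keep {pkg_at(p1,gate), pkg_at(p3,gate), truck_at(t1,gate)}, require {truck_at(t3,gate)}
    → {pkg_at(p1,gate), pkg_at(p3,gate), truck_at(t1,gate), truck_at(t3,gate)}
  through step 3 (drive(t3,portA,gate)): drop {truck_at(t3,gate)}, keep {pkg_at(p1,gate), pkg_at(p3,gate), truck_at(t1,gate)}, require {truck_at(t3,portA)}
    → {pkg_at(p1,gate), pkg_at(p3,gate), truck_at(t1,gate), truck_at(t3,portA)}
  through step 2 (drive(t3,hub,portA)): drop {truck_at(t3,portA)}, keep {pkg_at(p1,gate), pkg_at(p3,gate), truck_at(t1,gate)}, require {truck_at(t3,hub)}
    → {pkg_at(p1,gate), pkg_at(p3,gate), truck_at(t1,gate), truck_at(t3,hub)}
  through step 1 (drive(t1,hub,gate)): drop {truck_at(t1,gate)}, keep {pkg_at(p1,gate), pkg_at(p3,gate), truck_at(t3,hub)}, require {truck_at(t1,hub)}
    → {pkg_at(p1,gate), pkg_at(p3,gate), truck_at(t1,hub), truck_at(t3,hub)}

== RESULT ==
["pkg_at(p1,gate)", "pkg_at(p3,gate)", "truck_at(t1,hub)", "truck_at(t3,hub)"]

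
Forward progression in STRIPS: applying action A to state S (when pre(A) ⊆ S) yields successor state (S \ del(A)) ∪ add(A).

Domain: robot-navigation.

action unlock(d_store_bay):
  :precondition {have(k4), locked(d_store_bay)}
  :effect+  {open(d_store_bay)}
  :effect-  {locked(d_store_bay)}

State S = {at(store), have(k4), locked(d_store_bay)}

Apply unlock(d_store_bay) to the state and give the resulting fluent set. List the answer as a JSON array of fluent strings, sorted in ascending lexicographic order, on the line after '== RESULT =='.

Compute (S \ del) ∪ add:
  pre ⊆ S: {have(k4), locked(d_store_bay)} ⊆ S  — applicable
  S \ del = {at(store), have(k4)}
  ∪ add   = {at(store), have(k4), open(d_store_bay)}

== RESULT ==
["at(store)", "have(k4)", "open(d_store_bay)"]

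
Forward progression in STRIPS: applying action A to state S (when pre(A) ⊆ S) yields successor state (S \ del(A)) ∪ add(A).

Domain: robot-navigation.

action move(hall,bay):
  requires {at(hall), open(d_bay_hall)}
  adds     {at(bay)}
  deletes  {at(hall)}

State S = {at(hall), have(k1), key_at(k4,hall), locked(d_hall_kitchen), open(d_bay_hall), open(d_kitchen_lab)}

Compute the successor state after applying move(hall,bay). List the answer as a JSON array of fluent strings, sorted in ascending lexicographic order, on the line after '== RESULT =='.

Progress:
  pre ⊆ S: {at(hall), open(d_bay_hall)} ⊆ S  — applicable
  S \ del = {have(k1), key_at(k4,hall), locked(d_hall_kitchen), open(d_bay_hall), open(d_kitchen_lab)}
  ∪ add   = {at(bay), have(k1), key_at(k4,hall), locked(d_hall_kitchen), open(d_bay_hall), open(d_kitchen_lab)}

== RESULT ==
["at(bay)", "have(k1)", "key_at(k4,hall)", "locked(d_hall_kitchen)", "open(d_bay_hall)", "open(d_kitchen_lab)"]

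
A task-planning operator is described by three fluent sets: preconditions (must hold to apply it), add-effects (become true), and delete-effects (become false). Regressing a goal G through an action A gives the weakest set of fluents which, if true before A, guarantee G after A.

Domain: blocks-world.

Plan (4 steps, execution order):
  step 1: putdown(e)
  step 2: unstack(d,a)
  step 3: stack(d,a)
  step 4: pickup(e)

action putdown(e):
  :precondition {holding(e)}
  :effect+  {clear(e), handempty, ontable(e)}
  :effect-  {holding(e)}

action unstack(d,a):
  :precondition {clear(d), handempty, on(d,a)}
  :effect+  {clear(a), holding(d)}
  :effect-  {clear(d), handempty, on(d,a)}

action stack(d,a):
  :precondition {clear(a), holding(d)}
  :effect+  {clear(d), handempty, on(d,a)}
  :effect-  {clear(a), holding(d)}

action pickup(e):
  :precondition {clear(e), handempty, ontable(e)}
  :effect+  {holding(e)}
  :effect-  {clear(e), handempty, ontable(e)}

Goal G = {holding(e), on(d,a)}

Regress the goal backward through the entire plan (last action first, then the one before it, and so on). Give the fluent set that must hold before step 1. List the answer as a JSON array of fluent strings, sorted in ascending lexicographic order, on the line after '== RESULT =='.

Work backward from the goal:
  through step 4 (pickup(e)): drop {holding(e)}, keep {on(d,a)}, require {clear(e), handempty, ontable(e)}
    → {clear(e), handempty, on(d,a), ontable(e)}
  through step 3 (stack(d,a)): drop {handempty, on(d,a)}, keep {clear(e), ontable(e)}, require {clear(a), holding(d)}
    → {clear(a), clear(e), holding(d), ontable(e)}
  through step 2 (unstack(d,a)): drop {clear(a), holding(d)}, keep {clear(e), ontable(e)}, require {clear(d), handempty, on(d,a)}
    → {clear(d), clear(e), handempty, on(d,a), ontable(e)}
  through step 1 (putdown(e)): drop {clear(e), handempty, ontable(e)}, keep {clear(d), on(d,a)}, require {holding(e)}
    → {clear(d), holding(e), on(d,a)}

== RESULT ==
["clear(d)", "holding(e)", "on(d,a)"]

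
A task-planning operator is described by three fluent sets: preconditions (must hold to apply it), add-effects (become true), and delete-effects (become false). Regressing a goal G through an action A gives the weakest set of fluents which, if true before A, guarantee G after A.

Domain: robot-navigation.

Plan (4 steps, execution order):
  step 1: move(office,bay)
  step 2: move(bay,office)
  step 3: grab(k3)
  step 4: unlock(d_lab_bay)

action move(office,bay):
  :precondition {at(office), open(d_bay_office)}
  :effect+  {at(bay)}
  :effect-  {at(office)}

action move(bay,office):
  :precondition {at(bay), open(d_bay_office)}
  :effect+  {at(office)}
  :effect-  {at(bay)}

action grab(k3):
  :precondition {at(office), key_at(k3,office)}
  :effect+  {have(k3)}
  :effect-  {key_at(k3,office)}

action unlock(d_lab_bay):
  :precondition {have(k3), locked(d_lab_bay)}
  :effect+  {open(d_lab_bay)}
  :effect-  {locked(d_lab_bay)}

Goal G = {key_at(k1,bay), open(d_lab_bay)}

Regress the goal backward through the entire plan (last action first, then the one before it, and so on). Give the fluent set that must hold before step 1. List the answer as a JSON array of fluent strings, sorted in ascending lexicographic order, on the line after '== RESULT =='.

Regress step by step:
  through step 4 (unlock(d_lab_bay)): drop {open(d_lab_bay)}, keep {key_at(k1,bay)}, require {have(k3), locked(d_lab_bay)}
    → {have(k3), key_at(k1,bay), locked(d_lab_bay)}
  through step 3 (grab(k3)): drop {have(k3)}, keep {key_at(k1,bay), locked(d_lab_bay)}, require {at(office), key_at(k3,office)}
    → {at(office), key_at(k1,bay), key_at(k3,office), locked(d_lab_bay)}
  through step 2 (move(bay,office)): drop {at(office)}, keep {key_at(k1,bay), key_at(k3,office), locked(d_lab_bay)}, require {at(bay), open(d_bay_office)}
    → {at(bay), key_at(k1,bay), key_at(k3,office), locked(d_lab_bay), open(d_bay_office)}
  through step 1 (move(office,bay)): drop {at(bay)}, keep {key_at(k1,bay), key_at(k3,office), locked(d_lab_bay), open(d_bay_office)}, require {at(office), open(d_bay_office)}
    → {at(office), key_at(k1,bay), key_at(k3,office), locked(d_lab_bay), open(d_bay_office)}

== RESULT ==
["at(office)", "key_at(k1,bay)", "key_at(k3,office)", "locked(d_lab_bay)", "open(d_bay_office)"]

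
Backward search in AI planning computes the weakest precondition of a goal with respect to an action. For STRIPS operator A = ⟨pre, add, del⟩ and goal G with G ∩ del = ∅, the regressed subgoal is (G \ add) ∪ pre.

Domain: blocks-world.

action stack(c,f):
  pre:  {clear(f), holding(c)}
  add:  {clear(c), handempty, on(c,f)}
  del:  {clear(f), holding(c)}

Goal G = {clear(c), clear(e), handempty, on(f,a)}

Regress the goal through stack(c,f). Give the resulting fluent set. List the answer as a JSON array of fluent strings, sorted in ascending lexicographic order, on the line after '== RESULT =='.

Compute (G \ add) ∪ pre:
  G ∩ del = {}  (empty — regression defined)
  G \ add = {clear(c), clear(e), handempty, on(f,a)} \ {clear(c), handempty, on(c,f)} = {clear(e), on(f,a)}
  ∪ pre   = {clear(e), on(f,a)} ∪ {clear(f), holding(c)}
          = {clear(e), clear(f), holding(c), on(f,a)}

== RESULT ==
["clear(e)", "clear(f)", "holding(c)", "on(f,a)"]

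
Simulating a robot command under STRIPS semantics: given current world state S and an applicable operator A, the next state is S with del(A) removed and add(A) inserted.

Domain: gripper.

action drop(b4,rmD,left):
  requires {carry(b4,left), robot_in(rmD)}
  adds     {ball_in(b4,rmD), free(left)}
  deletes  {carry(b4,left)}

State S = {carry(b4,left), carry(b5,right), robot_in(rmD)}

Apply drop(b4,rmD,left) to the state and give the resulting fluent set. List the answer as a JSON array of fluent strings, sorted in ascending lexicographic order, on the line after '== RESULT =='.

Progress:
  pre ⊆ S: {carry(b4,left), robot_in(rmD)} ⊆ S  — applicable
  S \ del = {carry(b5,right), robot_in(rmD)}
  ∪ add   = {ball_in(b4,rmD), carry(b5,right), free(left), robot_in(rmD)}

== RESULT ==
["ball_in(b4,rmD)", "carry(b5,right)", "free(left)", "robot_in(rmD)"]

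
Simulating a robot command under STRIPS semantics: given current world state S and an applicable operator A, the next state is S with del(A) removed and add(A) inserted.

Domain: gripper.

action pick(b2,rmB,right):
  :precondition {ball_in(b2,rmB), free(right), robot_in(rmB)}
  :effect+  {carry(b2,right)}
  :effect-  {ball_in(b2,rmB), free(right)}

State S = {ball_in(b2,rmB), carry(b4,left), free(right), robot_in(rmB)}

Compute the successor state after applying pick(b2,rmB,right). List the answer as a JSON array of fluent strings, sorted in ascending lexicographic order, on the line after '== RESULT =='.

Progress:
  pre ⊆ S: {ball_in(b2,rmB), free(right), robot_in(rmB)} ⊆ S  — applicable
  S \ del = {carry(b4,left), robot_in(rmB)}
  ∪ add   = {carry(b2,right), carry(b4,left), robot_in(rmB)}

== RESULT ==
["carry(b2,right)", "carry(b4,left)", "robot_in(rmB)"]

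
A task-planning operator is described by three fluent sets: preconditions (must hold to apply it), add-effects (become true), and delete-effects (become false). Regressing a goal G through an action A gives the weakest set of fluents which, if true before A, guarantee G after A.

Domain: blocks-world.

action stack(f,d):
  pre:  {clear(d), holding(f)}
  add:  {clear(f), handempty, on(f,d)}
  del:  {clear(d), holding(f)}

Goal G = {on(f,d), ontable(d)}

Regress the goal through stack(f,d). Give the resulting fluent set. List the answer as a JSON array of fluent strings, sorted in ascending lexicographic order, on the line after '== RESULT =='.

Regress:
  G ∩ del = {}  (empty — regression defined)
  G \ add = {on(f,d), ontable(d)} \ {clear(f), handempty, on(f,d)} = {ontable(d)}
  ∪ pre   = {ontable(d)} ∪ {clear(d), holding(f)}
          = {clear(d), holding(f), ontable(d)}

== RESULT ==
["clear(d)", "holding(f)", "ontable(d)"]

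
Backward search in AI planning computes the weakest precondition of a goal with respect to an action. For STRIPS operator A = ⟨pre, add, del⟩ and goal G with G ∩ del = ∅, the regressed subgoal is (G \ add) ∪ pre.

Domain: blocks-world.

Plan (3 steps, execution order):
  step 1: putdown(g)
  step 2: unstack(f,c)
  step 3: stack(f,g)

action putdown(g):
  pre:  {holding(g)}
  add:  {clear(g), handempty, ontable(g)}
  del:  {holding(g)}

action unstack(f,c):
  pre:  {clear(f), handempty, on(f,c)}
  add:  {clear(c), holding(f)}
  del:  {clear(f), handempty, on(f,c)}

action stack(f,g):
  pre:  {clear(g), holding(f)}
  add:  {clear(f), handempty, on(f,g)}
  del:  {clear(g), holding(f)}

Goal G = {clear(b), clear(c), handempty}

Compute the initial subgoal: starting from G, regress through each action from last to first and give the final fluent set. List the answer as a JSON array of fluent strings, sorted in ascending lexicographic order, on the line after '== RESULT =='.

Work backward from the goal:
  through step 3 (stack(f,g)): drop {handempty}, keep {clear(b), clear(c)}, require {clear(g), holding(f)}
    → {clear(b), clear(c), clear(g), holding(f)}
  through step 2 (unstack(f,c)): drop {clear(c), holding(f)}, keep {clear(b), clear(g)}, require {clear(f), handempty, on(f,c)}
    → {clear(b), clear(f), clear(g), handempty, on(f,c)}
  through step 1 (putdown(g)): drop {clear(g), handempty}, keep {clear(b), clear(f), on(f,c)}, require {holding(g)}
    → {clear(b), clear(f), holding(g), on(f,c)}

== RESULT ==
["clear(b)", "clear(f)", "holding(g)", "on(f,c)"]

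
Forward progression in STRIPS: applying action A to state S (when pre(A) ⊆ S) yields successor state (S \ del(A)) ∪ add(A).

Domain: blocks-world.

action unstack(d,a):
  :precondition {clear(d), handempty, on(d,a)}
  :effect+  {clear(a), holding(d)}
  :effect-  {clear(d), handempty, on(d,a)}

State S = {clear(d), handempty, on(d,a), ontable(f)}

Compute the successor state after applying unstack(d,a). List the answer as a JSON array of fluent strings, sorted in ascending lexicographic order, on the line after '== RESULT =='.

Compute (S \ del) ∪ add:
  pre ⊆ S: {clear(d), handempty, on(d,a)} ⊆ S  — applicable
  S \ del = {ontable(f)}
  ∪ add   = {clear(a), holding(d), ontable(f)}

== RESULT ==
["clear(a)", "holding(d)", "ontable(f)"]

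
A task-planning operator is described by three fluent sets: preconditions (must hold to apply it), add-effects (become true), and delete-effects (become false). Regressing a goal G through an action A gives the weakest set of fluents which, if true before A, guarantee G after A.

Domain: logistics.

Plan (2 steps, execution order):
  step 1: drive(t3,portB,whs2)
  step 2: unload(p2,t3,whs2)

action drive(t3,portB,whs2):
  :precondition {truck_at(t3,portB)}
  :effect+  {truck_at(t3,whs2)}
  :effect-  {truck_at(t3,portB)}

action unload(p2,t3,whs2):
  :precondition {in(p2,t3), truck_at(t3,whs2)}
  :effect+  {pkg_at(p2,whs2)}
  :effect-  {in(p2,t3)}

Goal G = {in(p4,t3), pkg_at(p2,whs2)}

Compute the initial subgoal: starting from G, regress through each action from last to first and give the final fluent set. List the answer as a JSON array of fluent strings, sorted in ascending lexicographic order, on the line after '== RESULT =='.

Work backward from the goal:
  through step 2 (unload(p2,t3,whs2)): drop {pkg_at(p2,whs2)}, keep {in(p4,t3)}, require {in(p2,t3), truck_at(t3,whs2)}
    → {in(p2,t3), in(p4,t3), truck_at(t3,whs2)}
  through step 1 (drive(t3,portB,whs2)): drop {truck_at(t3,whs2)}, keep {in(p2,t3), in(p4,t3)}, require {truck_at(t3,portB)}
    → {in(p2,t3), in(p4,t3), truck_at(t3,portB)}

== RESULT ==
["in(p2,t3)", "in(p4,t3)", "truck_at(t3,portB)"]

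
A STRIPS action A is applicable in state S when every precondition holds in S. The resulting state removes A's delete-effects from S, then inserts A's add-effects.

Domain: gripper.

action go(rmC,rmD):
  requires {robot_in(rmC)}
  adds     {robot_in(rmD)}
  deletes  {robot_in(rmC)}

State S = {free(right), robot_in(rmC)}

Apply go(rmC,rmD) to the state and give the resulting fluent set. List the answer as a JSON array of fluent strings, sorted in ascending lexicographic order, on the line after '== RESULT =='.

Progress:
  pre ⊆ S: {robot_in(rmC)} ⊆ S  — applicable
  S \ del = {free(right)}
  ∪ add   = {free(right), robot_in(rmD)}

== RESULT ==
["free(right)", "robot_in(rmD)"]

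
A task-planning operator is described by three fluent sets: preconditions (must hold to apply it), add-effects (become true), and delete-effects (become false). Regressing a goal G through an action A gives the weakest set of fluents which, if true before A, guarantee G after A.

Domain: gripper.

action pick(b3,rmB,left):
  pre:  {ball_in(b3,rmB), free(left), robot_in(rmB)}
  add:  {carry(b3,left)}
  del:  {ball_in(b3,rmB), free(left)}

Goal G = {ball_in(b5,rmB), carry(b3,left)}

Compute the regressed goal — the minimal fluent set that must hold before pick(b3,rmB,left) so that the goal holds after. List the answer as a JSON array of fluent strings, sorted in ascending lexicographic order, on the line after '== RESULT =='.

Regress:
  G ∩ del = {}  (empty — regression defined)
  G \ add = {ball_in(b5,rmB), carry(b3,left)} \ {carry(b3,left)} = {ball_in(b5,rmB)}
  ∪ pre   = {ball_in(b5,rmB)} ∪ {ball_in(b3,rmB), free(left), robot_in(rmB)}
          = {ball_in(b3,rmB), ball_in(b5,rmB), free(left), robot_in(rmB)}

== RESULT ==
["ball_in(b3,rmB)", "ball_in(b5,rmB)", "free(left)", "robot_in(rmB)"]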